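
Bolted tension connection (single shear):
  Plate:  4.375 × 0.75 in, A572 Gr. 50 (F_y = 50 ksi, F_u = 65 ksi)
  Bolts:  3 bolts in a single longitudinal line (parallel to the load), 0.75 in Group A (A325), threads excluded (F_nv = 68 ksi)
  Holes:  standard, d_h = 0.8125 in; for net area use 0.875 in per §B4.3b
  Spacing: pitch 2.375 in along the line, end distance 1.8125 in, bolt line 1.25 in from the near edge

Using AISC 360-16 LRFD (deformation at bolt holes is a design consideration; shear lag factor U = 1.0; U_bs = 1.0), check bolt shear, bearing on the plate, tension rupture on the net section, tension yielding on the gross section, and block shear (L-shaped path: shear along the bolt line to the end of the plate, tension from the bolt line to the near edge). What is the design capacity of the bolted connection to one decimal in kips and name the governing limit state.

Bolt shear: A_b = π(0.75)²/4 = 0.44179 in². φR_n = 0.75 × 68 × 0.44179 × 3 × 1 = 67.6 kips.
Bearing (0.75 in plate, F_u = 65 ksi): end bolts L_c = 1.8125 − 0.8125/2 = 1.40625, R_n = min(1.2×1.40625×0.75×65, 2.4×0.75×0.75×65) = 82.266 kips/bolt; interior L_c = 2.375 − 0.8125 = 1.5625, R_n = 87.75 kips/bolt. φR_n = 0.75 × (1×82.266 + 2×87.75) = 193.3 kips.
Tension rupture (net): A_n = (4.375 − 1×0.875)×0.75 = 2.625 in² (U = 1.0, A_e = A_n). φR_n = 0.75 × 65 × 2.625 = 128.0 kips.
Tension yield (gross): A_g = 4.375×0.75 = 3.2813 in². φR_n = 0.90 × 50 × 3.2813 = 147.7 kips.
Block shear: shear path 1×[1.8125+2×2.375] = 1×6.5625 in, A_gv = 4.9219, A_nv = 1×(6.5625 − 2.5×0.875)×0.75 = 3.2813 in²; tension to near edge: (1.25 − 0.5×0.875)×0.75 = 0.60938 in². R_n = min(0.6×65×3.2813, 0.6×50×4.9219) + 1.0×65×0.60938 = min(127.97, 147.66) + 39.61 = 167.58 kips. φR_n = 0.75 × 167.58 = 125.7 kips.
Governing: min(67.6, 193.3, 128.0, 147.7, 125.7) = 67.6 kips → bolt shear.

67.6 kips (bolt shear governs)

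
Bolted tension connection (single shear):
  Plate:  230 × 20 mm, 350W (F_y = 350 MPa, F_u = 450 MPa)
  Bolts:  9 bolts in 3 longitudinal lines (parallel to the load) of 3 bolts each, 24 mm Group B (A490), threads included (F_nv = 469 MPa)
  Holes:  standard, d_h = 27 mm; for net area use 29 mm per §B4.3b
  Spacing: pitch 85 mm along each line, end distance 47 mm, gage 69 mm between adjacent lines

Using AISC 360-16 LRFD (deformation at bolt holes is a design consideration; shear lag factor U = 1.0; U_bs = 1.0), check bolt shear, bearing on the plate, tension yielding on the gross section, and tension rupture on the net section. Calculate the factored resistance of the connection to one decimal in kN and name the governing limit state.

965.3 kN (net-section rupture governs)

Bolt shear: A_b = π(24)²/4 = 452.39 mm². φR_n = 0.75 × 469 × 452.39 × 9 × 1 = 1432.2 kN.
Bearing (20 mm plate, F_u = 450 MPa): end bolts L_c = 47 − 27/2 = 33.5, R_n = min(1.2×33.5×20×450, 2.4×24×20×450) = 361.8 kN/bolt; interior L_c = 85 − 27 = 58, R_n = 518.4 kN/bolt. φR_n = 0.75 × (3×361.8 + 6×518.4) = 3146.9 kN.
Tension yield (gross): A_g = 230×20 = 4600 mm². φR_n = 0.90 × 350 × 4600 = 1449.0 kN.
Tension rupture (net): A_n = (230 − 3×29)×20 = 2860 mm² (U = 1.0, A_e = A_n). φR_n = 0.75 × 450 × 2860 = 965.3 kN.
Governing: min(1432.2, 3146.9, 1449.0, 965.3) = 965.3 kN → net-section rupture.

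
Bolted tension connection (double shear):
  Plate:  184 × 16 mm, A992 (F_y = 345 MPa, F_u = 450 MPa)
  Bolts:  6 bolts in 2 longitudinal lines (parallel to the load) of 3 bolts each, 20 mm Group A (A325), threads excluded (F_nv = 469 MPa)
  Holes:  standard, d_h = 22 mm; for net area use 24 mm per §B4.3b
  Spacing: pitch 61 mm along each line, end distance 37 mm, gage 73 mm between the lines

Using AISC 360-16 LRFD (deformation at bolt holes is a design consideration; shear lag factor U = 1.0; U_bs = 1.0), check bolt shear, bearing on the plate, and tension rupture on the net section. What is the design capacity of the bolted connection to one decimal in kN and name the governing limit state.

Bolt shear: A_b = π(20)²/4 = 314.16 mm². φR_n = 0.75 × 469 × 314.16 × 6 × 2 = 1326.1 kN.
Bearing (16 mm plate, F_u = 450 MPa): end bolts L_c = 37 − 22/2 = 26, R_n = min(1.2×26×16×450, 2.4×20×16×450) = 224.64 kN/bolt; interior L_c = 61 − 22 = 39, R_n = 336.96 kN/bolt. φR_n = 0.75 × (2×224.64 + 4×336.96) = 1347.8 kN.
Tension rupture (net): A_n = (184 − 2×24)×16 = 2176 mm² (U = 1.0, A_e = A_n). φR_n = 0.75 × 450 × 2176 = 734.4 kN.
Governing: min(1326.1, 1347.8, 734.4) = 734.4 kN → net-section rupture.

734.4 kN (net-section rupture governs)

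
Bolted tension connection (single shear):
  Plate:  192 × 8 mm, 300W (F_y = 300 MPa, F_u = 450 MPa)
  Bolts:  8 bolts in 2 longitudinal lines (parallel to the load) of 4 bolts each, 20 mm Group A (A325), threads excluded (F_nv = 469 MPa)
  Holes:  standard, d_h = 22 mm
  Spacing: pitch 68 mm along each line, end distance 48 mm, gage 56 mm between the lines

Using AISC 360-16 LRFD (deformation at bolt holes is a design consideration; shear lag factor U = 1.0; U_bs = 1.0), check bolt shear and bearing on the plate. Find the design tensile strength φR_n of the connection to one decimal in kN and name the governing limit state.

Bolt shear: A_b = π(20)²/4 = 314.16 mm². φR_n = 0.75 × 469 × 314.16 × 8 × 1 = 884.0 kN.
Bearing (8 mm plate, F_u = 450 MPa): end bolts L_c = 48 − 22/2 = 37, R_n = min(1.2×37×8×450, 2.4×20×8×450) = 159.84 kN/bolt; interior L_c = 68 − 22 = 46, R_n = 172.8 kN/bolt. φR_n = 0.75 × (2×159.84 + 6×172.8) = 1017.4 kN.
Governing: min(884.0, 1017.4) = 884.0 kN → bolt shear.

884.0 kN (bolt shear governs)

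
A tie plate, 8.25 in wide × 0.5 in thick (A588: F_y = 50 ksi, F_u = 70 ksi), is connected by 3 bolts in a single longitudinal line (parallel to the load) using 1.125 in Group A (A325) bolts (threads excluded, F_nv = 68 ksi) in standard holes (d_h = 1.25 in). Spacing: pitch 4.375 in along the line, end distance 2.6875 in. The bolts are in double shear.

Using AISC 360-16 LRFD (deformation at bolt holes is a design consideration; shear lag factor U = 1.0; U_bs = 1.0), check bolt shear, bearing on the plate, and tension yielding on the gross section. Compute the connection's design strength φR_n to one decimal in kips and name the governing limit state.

Bolt shear: A_b = π(1.125)²/4 = 0.99402 in². φR_n = 0.75 × 68 × 0.99402 × 3 × 2 = 304.2 kips.
Bearing (0.5 in plate, F_u = 70 ksi): end bolts L_c = 2.6875 − 1.25/2 = 2.0625, R_n = min(1.2×2.0625×0.5×70, 2.4×1.125×0.5×70) = 86.625 kips/bolt; interior L_c = 4.375 − 1.25 = 3.125, R_n = 94.5 kips/bolt. φR_n = 0.75 × (1×86.625 + 2×94.5) = 206.7 kips.
Tension yield (gross): A_g = 8.25×0.5 = 4.125 in². φR_n = 0.90 × 50 × 4.125 = 185.6 kips.
Governing: min(304.2, 206.7, 185.6) = 185.6 kips → gross-section yield.

185.6 kips (gross-section yield governs)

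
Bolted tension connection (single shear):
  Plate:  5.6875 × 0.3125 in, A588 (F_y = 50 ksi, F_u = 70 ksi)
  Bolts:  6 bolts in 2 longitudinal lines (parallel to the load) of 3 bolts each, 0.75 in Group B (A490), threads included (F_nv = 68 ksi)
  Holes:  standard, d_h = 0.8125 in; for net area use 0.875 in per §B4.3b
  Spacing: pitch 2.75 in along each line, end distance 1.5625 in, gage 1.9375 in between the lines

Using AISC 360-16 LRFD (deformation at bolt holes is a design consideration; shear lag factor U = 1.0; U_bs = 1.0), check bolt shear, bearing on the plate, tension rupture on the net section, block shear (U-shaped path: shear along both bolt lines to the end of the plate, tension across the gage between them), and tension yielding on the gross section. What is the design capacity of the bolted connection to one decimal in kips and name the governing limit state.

Bolt shear: A_b = π(0.75)²/4 = 0.44179 in². φR_n = 0.75 × 68 × 0.44179 × 6 × 1 = 135.2 kips.
Bearing (0.3125 in plate, F_u = 70 ksi): end bolts L_c = 1.5625 − 0.8125/2 = 1.15625, R_n = min(1.2×1.15625×0.3125×70, 2.4×0.75×0.3125×70) = 30.352 kips/bolt; interior L_c = 2.75 − 0.8125 = 1.9375, R_n = 39.375 kips/bolt. φR_n = 0.75 × (2×30.352 + 4×39.375) = 163.7 kips.
Tension rupture (net): A_n = (5.6875 − 2×0.875)×0.3125 = 1.2305 in² (U = 1.0, A_e = A_n). φR_n = 0.75 × 70 × 1.2305 = 64.6 kips.
Block shear: shear path 2×[1.5625+2×2.75] = 2×7.0625 in, A_gv = 4.4141, A_nv = 2×(7.0625 − 2.5×0.875)×0.3125 = 3.0469 in²; tension across gage: (1.9375 − 1×0.875)×0.3125 = 0.33203 in². R_n = min(0.6×70×3.0469, 0.6×50×4.4141) + 1.0×70×0.33203 = min(127.97, 132.42) + 23.242 = 151.21 kips. φR_n = 0.75 × 151.21 = 113.4 kips.
Tension yield (gross): A_g = 5.6875×0.3125 = 1.7773 in². φR_n = 0.90 × 50 × 1.7773 = 80.0 kips.
Governing: min(135.2, 163.7, 64.6, 113.4, 80.0) = 64.6 kips → net-section rupture.

64.6 kips (net-section rupture governs)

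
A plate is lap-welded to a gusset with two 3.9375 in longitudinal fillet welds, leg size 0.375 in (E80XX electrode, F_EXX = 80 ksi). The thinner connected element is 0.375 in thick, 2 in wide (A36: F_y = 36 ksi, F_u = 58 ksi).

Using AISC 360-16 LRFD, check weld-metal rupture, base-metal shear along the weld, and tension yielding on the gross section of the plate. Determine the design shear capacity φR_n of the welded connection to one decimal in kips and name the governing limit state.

Weld metal: throat = 0.707×0.375 = 0.26513 in, L = 2×3.9375 = 7.875 in. φR_n = 0.75 × 0.6 × 80 × 0.26513 × 7.875 = 75.2 kips.
Base metal shear (0.375 in plate): yield φR_n = 1.0×0.6×36×0.375×7.875 = 63.8 kips; rupture φR_n = 0.75×0.6×58×0.375×7.875 = 77.1 kips; take 63.8 kips (yield).
Tension yield (gross): A_g = 2×0.375 = 0.75 in². φR_n = 0.90 × 36 × 0.75 = 24.3 kips.
Governing: min(75.2, 63.8, 24.3) = 24.3 kips → gross-section yield.

24.3 kips (gross-section yield governs)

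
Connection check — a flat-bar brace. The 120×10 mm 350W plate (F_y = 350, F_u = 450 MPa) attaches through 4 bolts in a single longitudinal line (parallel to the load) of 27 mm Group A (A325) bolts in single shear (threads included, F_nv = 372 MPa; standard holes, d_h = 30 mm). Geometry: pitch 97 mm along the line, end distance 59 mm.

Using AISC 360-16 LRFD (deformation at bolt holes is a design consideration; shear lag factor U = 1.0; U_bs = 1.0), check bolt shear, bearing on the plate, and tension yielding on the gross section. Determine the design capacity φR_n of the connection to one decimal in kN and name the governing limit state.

378.0 kN (gross-section yield governs)

Bolt shear: A_b = π(27)²/4 = 572.56 mm². φR_n = 0.75 × 372 × 572.56 × 4 × 1 = 639.0 kN.
Bearing (10 mm plate, F_u = 450 MPa): end bolts L_c = 59 − 30/2 = 44, R_n = min(1.2×44×10×450, 2.4×27×10×450) = 237.6 kN/bolt; interior L_c = 97 − 30 = 67, R_n = 291.6 kN/bolt. φR_n = 0.75 × (1×237.6 + 3×291.6) = 834.3 kN.
Tension yield (gross): A_g = 120×10 = 1200 mm². φR_n = 0.90 × 350 × 1200 = 378.0 kN.
Governing: min(639.0, 834.3, 378.0) = 378.0 kN → gross-section yield.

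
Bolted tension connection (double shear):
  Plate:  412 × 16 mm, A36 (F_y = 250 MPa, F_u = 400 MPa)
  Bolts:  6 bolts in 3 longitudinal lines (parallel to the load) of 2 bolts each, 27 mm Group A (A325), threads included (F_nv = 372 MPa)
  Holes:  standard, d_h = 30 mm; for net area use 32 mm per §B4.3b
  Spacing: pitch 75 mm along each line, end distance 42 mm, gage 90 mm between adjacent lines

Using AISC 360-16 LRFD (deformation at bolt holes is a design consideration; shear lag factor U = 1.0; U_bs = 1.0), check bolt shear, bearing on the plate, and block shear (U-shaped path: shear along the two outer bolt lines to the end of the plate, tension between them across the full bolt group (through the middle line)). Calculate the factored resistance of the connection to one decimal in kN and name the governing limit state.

Bolt shear: A_b = π(27)²/4 = 572.56 mm². φR_n = 0.75 × 372 × 572.56 × 6 × 2 = 1916.9 kN.
Bearing (16 mm plate, F_u = 400 MPa): end bolts L_c = 42 − 30/2 = 27, R_n = min(1.2×27×16×400, 2.4×27×16×400) = 207.36 kN/bolt; interior L_c = 75 − 30 = 45, R_n = 345.6 kN/bolt. φR_n = 0.75 × (3×207.36 + 3×345.6) = 1244.2 kN.
Block shear: shear path 2×[42+1×75] = 2×117 mm, A_gv = 3744, A_nv = 2×(117 − 1.5×32)×16 = 2208 mm²; tension across gage: (180 − 2×32)×16 = 1856 mm². R_n = min(0.6×400×2208, 0.6×250×3744) + 1.0×400×1856 = min(529.92, 561.6) + 742.4 = 1272.3 kN. φR_n = 0.75 × 1272.3 = 954.2 kN.
Governing: min(1916.9, 1244.2, 954.2) = 954.2 kN → block shear.

954.2 kN (block shear governs)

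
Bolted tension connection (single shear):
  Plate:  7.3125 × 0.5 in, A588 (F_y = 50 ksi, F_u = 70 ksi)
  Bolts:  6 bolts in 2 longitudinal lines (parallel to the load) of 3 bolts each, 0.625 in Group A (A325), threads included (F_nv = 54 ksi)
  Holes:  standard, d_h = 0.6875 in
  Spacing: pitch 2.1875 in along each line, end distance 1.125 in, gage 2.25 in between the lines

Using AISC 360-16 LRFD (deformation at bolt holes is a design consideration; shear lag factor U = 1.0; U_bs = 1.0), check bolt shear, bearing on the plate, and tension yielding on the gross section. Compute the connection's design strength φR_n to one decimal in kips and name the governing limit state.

74.6 kips (bolt shear governs)

Bolt shear: A_b = π(0.625)²/4 = 0.3068 in². φR_n = 0.75 × 54 × 0.3068 × 6 × 1 = 74.6 kips.
Bearing (0.5 in plate, F_u = 70 ksi): end bolts L_c = 1.125 − 0.6875/2 = 0.78125, R_n = min(1.2×0.78125×0.5×70, 2.4×0.625×0.5×70) = 32.813 kips/bolt; interior L_c = 2.1875 − 0.6875 = 1.5, R_n = 52.5 kips/bolt. φR_n = 0.75 × (2×32.813 + 4×52.5) = 206.7 kips.
Tension yield (gross): A_g = 7.3125×0.5 = 3.6563 in². φR_n = 0.90 × 50 × 3.6563 = 164.5 kips.
Governing: min(74.6, 206.7, 164.5) = 74.6 kips → bolt shear.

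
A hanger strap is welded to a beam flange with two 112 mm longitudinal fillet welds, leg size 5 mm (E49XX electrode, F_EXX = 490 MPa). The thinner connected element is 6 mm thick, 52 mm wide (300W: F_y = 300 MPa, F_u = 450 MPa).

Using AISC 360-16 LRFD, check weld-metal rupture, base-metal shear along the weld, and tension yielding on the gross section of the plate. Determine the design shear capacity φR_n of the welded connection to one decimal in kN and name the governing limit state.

Weld metal: throat = 0.707×5 = 3.535 mm, L = 2×112 = 224 mm. φR_n = 0.75 × 0.6 × 490 × 3.535 × 224 = 174.6 kN.
Base metal shear (6 mm plate): yield φR_n = 1.0×0.6×300×6×224 = 241.9 kN; rupture φR_n = 0.75×0.6×450×6×224 = 272.2 kN; take 241.9 kN (yield).
Tension yield (gross): A_g = 52×6 = 312 mm². φR_n = 0.90 × 300 × 312 = 84.2 kN.
Governing: min(174.6, 241.9, 84.2) = 84.2 kN → gross-section yield.

84.2 kN (gross-section yield governs)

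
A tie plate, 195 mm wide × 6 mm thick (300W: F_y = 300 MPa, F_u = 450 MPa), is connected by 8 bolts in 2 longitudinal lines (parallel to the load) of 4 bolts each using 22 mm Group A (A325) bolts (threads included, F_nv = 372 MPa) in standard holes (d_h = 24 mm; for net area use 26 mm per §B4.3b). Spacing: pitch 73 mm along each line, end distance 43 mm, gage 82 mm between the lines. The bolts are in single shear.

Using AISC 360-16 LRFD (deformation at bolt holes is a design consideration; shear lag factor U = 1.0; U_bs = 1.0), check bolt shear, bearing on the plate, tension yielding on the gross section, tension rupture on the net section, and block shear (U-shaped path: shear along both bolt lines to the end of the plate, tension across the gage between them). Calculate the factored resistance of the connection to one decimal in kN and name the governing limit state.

289.6 kN (net-section rupture governs)

Bolt shear: A_b = π(22)²/4 = 380.13 mm². φR_n = 0.75 × 372 × 380.13 × 8 × 1 = 848.5 kN.
Bearing (6 mm plate, F_u = 450 MPa): end bolts L_c = 43 − 24/2 = 31, R_n = min(1.2×31×6×450, 2.4×22×6×450) = 100.44 kN/bolt; interior L_c = 73 − 24 = 49, R_n = 142.56 kN/bolt. φR_n = 0.75 × (2×100.44 + 6×142.56) = 792.2 kN.
Tension yield (gross): A_g = 195×6 = 1170 mm². φR_n = 0.90 × 300 × 1170 = 315.9 kN.
Tension rupture (net): A_n = (195 − 2×26)×6 = 858 mm² (U = 1.0, A_e = A_n). φR_n = 0.75 × 450 × 858 = 289.6 kN.
Block shear: shear path 2×[43+3×73] = 2×262 mm, A_gv = 3144, A_nv = 2×(262 − 3.5×26)×6 = 2052 mm²; tension across gage: (82 − 1×26)×6 = 336 mm². R_n = min(0.6×450×2052, 0.6×300×3144) + 1.0×450×336 = min(554.04, 565.92) + 151.2 = 705.24 kN. φR_n = 0.75 × 705.24 = 528.9 kN.
Governing: min(848.5, 792.2, 315.9, 289.6, 528.9) = 289.6 kN → net-section rupture.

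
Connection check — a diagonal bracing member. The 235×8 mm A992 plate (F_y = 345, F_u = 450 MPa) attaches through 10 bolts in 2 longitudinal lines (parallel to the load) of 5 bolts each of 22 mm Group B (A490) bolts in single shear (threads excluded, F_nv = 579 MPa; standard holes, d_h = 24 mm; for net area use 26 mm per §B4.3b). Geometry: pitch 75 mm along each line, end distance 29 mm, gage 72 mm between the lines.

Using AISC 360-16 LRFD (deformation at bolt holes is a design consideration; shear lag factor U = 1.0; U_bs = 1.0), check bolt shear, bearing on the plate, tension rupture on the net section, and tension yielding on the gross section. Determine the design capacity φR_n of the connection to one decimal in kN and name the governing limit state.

Bolt shear: A_b = π(22)²/4 = 380.13 mm². φR_n = 0.75 × 579 × 380.13 × 10 × 1 = 1650.7 kN.
Bearing (8 mm plate, F_u = 450 MPa): end bolts L_c = 29 − 24/2 = 17, R_n = min(1.2×17×8×450, 2.4×22×8×450) = 73.44 kN/bolt; interior L_c = 75 − 24 = 51, R_n = 190.08 kN/bolt. φR_n = 0.75 × (2×73.44 + 8×190.08) = 1250.6 kN.
Tension rupture (net): A_n = (235 − 2×26)×8 = 1464 mm² (U = 1.0, A_e = A_n). φR_n = 0.75 × 450 × 1464 = 494.1 kN.
Tension yield (gross): A_g = 235×8 = 1880 mm². φR_n = 0.90 × 345 × 1880 = 583.7 kN.
Governing: min(1650.7, 1250.6, 494.1, 583.7) = 494.1 kN → net-section rupture.

494.1 kN (net-section rupture governs)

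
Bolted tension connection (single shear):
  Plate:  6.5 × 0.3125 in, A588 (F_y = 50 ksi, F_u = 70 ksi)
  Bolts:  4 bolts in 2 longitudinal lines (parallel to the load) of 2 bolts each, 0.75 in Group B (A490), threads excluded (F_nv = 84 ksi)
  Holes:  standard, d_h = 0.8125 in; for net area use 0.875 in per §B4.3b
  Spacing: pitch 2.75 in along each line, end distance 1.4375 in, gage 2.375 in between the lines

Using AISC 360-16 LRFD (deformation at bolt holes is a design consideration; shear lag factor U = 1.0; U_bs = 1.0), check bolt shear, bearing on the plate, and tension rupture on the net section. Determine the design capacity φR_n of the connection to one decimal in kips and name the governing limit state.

77.9 kips (net-section rupture governs)

Bolt shear: A_b = π(0.75)²/4 = 0.44179 in². φR_n = 0.75 × 84 × 0.44179 × 4 × 1 = 111.3 kips.
Bearing (0.3125 in plate, F_u = 70 ksi): end bolts L_c = 1.4375 − 0.8125/2 = 1.03125, R_n = min(1.2×1.03125×0.3125×70, 2.4×0.75×0.3125×70) = 27.07 kips/bolt; interior L_c = 2.75 − 0.8125 = 1.9375, R_n = 39.375 kips/bolt. φR_n = 0.75 × (2×27.07 + 2×39.375) = 99.7 kips.
Tension rupture (net): A_n = (6.5 − 2×0.875)×0.3125 = 1.4844 in² (U = 1.0, A_e = A_n). φR_n = 0.75 × 70 × 1.4844 = 77.9 kips.
Governing: min(111.3, 99.7, 77.9) = 77.9 kips → net-section rupture.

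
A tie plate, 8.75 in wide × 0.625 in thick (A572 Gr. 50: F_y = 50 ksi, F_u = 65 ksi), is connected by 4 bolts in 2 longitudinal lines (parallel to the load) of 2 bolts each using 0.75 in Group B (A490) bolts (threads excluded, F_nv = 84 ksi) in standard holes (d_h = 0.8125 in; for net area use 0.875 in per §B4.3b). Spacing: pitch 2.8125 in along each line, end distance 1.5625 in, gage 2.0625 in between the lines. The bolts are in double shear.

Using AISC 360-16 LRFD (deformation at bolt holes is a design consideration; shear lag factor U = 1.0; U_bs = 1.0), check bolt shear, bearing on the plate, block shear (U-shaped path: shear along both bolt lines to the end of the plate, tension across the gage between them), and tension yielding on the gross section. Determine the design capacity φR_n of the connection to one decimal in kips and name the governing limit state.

Bolt shear: A_b = π(0.75)²/4 = 0.44179 in². φR_n = 0.75 × 84 × 0.44179 × 4 × 2 = 222.7 kips.
Bearing (0.625 in plate, F_u = 65 ksi): end bolts L_c = 1.5625 − 0.8125/2 = 1.15625, R_n = min(1.2×1.15625×0.625×65, 2.4×0.75×0.625×65) = 56.367 kips/bolt; interior L_c = 2.8125 − 0.8125 = 2, R_n = 73.125 kips/bolt. φR_n = 0.75 × (2×56.367 + 2×73.125) = 194.2 kips.
Block shear: shear path 2×[1.5625+1×2.8125] = 2×4.375 in, A_gv = 5.4688, A_nv = 2×(4.375 − 1.5×0.875)×0.625 = 3.8281 in²; tension across gage: (2.0625 − 1×0.875)×0.625 = 0.74219 in². R_n = min(0.6×65×3.8281, 0.6×50×5.4688) + 1.0×65×0.74219 = min(149.3, 164.06) + 48.242 = 197.54 kips. φR_n = 0.75 × 197.54 = 148.2 kips.
Tension yield (gross): A_g = 8.75×0.625 = 5.4688 in². φR_n = 0.90 × 50 × 5.4688 = 246.1 kips.
Governing: min(222.7, 194.2, 148.2, 246.1) = 148.2 kips → block shear.

148.2 kips (block shear governs)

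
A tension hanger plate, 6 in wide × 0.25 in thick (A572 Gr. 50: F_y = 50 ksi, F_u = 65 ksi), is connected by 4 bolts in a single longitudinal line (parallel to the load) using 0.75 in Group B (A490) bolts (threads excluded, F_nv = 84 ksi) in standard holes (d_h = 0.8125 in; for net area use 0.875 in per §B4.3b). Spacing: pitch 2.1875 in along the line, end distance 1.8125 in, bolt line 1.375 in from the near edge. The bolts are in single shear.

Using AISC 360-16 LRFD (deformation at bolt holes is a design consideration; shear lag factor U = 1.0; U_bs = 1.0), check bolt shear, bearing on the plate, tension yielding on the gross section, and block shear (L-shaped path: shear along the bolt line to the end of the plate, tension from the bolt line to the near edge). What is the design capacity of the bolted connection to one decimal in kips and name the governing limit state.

50.3 kips (block shear governs)

Bolt shear: A_b = π(0.75)²/4 = 0.44179 in². φR_n = 0.75 × 84 × 0.44179 × 4 × 1 = 111.3 kips.
Bearing (0.25 in plate, F_u = 65 ksi): end bolts L_c = 1.8125 − 0.8125/2 = 1.40625, R_n = min(1.2×1.40625×0.25×65, 2.4×0.75×0.25×65) = 27.422 kips/bolt; interior L_c = 2.1875 − 0.8125 = 1.375, R_n = 26.813 kips/bolt. φR_n = 0.75 × (1×27.422 + 3×26.813) = 80.9 kips.
Tension yield (gross): A_g = 6×0.25 = 1.5 in². φR_n = 0.90 × 50 × 1.5 = 67.5 kips.
Block shear: shear path 1×[1.8125+3×2.1875] = 1×8.375 in, A_gv = 2.0938, A_nv = 1×(8.375 − 3.5×0.875)×0.25 = 1.3281 in²; tension to near edge: (1.375 − 0.5×0.875)×0.25 = 0.23438 in². R_n = min(0.6×65×1.3281, 0.6×50×2.0938) + 1.0×65×0.23438 = min(51.796, 62.814) + 15.235 = 67.031 kips. φR_n = 0.75 × 67.031 = 50.3 kips.
Governing: min(111.3, 80.9, 67.5, 50.3) = 50.3 kips → block shear.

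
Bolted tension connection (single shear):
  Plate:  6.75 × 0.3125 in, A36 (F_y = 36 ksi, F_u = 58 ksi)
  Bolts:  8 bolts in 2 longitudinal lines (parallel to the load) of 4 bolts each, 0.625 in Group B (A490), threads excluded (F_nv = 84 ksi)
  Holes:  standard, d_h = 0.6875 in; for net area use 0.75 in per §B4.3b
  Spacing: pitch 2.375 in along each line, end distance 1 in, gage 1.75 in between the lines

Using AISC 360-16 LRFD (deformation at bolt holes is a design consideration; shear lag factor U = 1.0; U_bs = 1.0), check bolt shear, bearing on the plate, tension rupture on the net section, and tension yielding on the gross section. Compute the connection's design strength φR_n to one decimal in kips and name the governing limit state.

Bolt shear: A_b = π(0.625)²/4 = 0.3068 in². φR_n = 0.75 × 84 × 0.3068 × 8 × 1 = 154.6 kips.
Bearing (0.3125 in plate, F_u = 58 ksi): end bolts L_c = 1 − 0.6875/2 = 0.65625, R_n = min(1.2×0.65625×0.3125×58, 2.4×0.625×0.3125×58) = 14.273 kips/bolt; interior L_c = 2.375 − 0.6875 = 1.6875, R_n = 27.188 kips/bolt. φR_n = 0.75 × (2×14.273 + 6×27.188) = 143.8 kips.
Tension rupture (net): A_n = (6.75 − 2×0.75)×0.3125 = 1.6406 in² (U = 1.0, A_e = A_n). φR_n = 0.75 × 58 × 1.6406 = 71.4 kips.
Tension yield (gross): A_g = 6.75×0.3125 = 2.1094 in². φR_n = 0.90 × 36 × 2.1094 = 68.3 kips.
Governing: min(154.6, 143.8, 71.4, 68.3) = 68.3 kips → gross-section yield.

68.3 kips (gross-section yield governs)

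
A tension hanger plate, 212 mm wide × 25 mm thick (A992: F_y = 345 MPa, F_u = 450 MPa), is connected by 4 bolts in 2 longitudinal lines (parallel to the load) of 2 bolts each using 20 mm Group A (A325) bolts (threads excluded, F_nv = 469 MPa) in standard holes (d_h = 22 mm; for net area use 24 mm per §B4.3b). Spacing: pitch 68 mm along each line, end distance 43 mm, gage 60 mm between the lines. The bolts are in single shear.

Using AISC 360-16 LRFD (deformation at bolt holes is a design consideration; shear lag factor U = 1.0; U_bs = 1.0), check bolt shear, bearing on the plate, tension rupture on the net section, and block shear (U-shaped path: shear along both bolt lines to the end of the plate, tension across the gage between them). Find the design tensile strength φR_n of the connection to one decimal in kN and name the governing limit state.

442.0 kN (bolt shear governs)

Bolt shear: A_b = π(20)²/4 = 314.16 mm². φR_n = 0.75 × 469 × 314.16 × 4 × 1 = 442.0 kN.
Bearing (25 mm plate, F_u = 450 MPa): end bolts L_c = 43 − 22/2 = 32, R_n = min(1.2×32×25×450, 2.4×20×25×450) = 432 kN/bolt; interior L_c = 68 − 22 = 46, R_n = 540 kN/bolt. φR_n = 0.75 × (2×432 + 2×540) = 1458.0 kN.
Tension rupture (net): A_n = (212 − 2×24)×25 = 4100 mm² (U = 1.0, A_e = A_n). φR_n = 0.75 × 450 × 4100 = 1383.8 kN.
Block shear: shear path 2×[43+1×68] = 2×111 mm, A_gv = 5550, A_nv = 2×(111 − 1.5×24)×25 = 3750 mm²; tension across gage: (60 − 1×24)×25 = 900 mm². R_n = min(0.6×450×3750, 0.6×345×5550) + 1.0×450×900 = min(1012.5, 1148.9) + 405 = 1417.5 kN. φR_n = 0.75 × 1417.5 = 1063.1 kN.
Governing: min(442.0, 1458.0, 1383.8, 1063.1) = 442.0 kN → bolt shear.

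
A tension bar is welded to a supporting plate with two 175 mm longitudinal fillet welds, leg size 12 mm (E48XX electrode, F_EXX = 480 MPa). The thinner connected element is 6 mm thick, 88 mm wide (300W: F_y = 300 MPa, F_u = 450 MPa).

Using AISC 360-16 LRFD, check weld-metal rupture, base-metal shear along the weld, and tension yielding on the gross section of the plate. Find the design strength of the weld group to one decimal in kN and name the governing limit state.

Weld metal: throat = 0.707×12 = 8.484 mm, L = 2×175 = 350 mm. φR_n = 0.75 × 0.6 × 480 × 8.484 × 350 = 641.4 kN.
Base metal shear (6 mm plate): yield φR_n = 1.0×0.6×300×6×350 = 378.0 kN; rupture φR_n = 0.75×0.6×450×6×350 = 425.3 kN; take 378.0 kN (yield).
Tension yield (gross): A_g = 88×6 = 528 mm². φR_n = 0.90 × 300 × 528 = 142.6 kN.
Governing: min(641.4, 378.0, 142.6) = 142.6 kN → gross-section yield.

142.6 kN (gross-section yield governs)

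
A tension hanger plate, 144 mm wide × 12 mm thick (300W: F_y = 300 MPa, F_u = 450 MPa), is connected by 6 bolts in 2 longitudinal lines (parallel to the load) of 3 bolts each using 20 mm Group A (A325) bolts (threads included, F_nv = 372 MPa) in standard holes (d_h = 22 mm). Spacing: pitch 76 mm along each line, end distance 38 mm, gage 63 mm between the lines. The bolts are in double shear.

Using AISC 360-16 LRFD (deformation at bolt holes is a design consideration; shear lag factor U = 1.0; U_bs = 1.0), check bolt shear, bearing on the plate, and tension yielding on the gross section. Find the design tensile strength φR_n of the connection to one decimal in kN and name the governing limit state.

Bolt shear: A_b = π(20)²/4 = 314.16 mm². φR_n = 0.75 × 372 × 314.16 × 6 × 2 = 1051.8 kN.
Bearing (12 mm plate, F_u = 450 MPa): end bolts L_c = 38 − 22/2 = 27, R_n = min(1.2×27×12×450, 2.4×20×12×450) = 174.96 kN/bolt; interior L_c = 76 − 22 = 54, R_n = 259.2 kN/bolt. φR_n = 0.75 × (2×174.96 + 4×259.2) = 1040.0 kN.
Tension yield (gross): A_g = 144×12 = 1728 mm². φR_n = 0.90 × 300 × 1728 = 466.6 kN.
Governing: min(1051.8, 1040.0, 466.6) = 466.6 kN → gross-section yield.

466.6 kN (gross-section yield governs)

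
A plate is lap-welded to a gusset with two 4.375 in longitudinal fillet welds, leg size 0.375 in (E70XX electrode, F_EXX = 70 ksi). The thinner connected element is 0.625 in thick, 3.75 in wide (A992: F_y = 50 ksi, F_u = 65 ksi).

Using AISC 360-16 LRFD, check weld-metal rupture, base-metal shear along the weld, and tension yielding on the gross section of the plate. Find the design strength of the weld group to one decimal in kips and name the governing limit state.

73.1 kips (weld metal governs)

Weld metal: throat = 0.707×0.375 = 0.26513 in, L = 2×4.375 = 8.75 in. φR_n = 0.75 × 0.6 × 70 × 0.26513 × 8.75 = 73.1 kips.
Base metal shear (0.625 in plate): yield φR_n = 1.0×0.6×50×0.625×8.75 = 164.1 kips; rupture φR_n = 0.75×0.6×65×0.625×8.75 = 160.0 kips; take 160.0 kips (rupture).
Tension yield (gross): A_g = 3.75×0.625 = 2.3438 in². φR_n = 0.90 × 50 × 2.3438 = 105.5 kips.
Governing: min(73.1, 160.0, 105.5) = 73.1 kips → weld metal.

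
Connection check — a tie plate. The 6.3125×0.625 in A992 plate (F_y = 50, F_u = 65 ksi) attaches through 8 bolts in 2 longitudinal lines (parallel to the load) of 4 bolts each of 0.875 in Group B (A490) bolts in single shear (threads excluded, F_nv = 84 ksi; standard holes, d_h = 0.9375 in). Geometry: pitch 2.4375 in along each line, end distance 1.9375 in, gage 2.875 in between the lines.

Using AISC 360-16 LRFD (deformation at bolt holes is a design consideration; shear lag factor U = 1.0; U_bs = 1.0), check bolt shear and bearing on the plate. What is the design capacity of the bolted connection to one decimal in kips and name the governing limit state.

Bolt shear: A_b = π(0.875)²/4 = 0.60132 in². φR_n = 0.75 × 84 × 0.60132 × 8 × 1 = 303.1 kips.
Bearing (0.625 in plate, F_u = 65 ksi): end bolts L_c = 1.9375 − 0.9375/2 = 1.46875, R_n = min(1.2×1.46875×0.625×65, 2.4×0.875×0.625×65) = 71.602 kips/bolt; interior L_c = 2.4375 − 0.9375 = 1.5, R_n = 73.125 kips/bolt. φR_n = 0.75 × (2×71.602 + 6×73.125) = 436.5 kips.
Governing: min(303.1, 436.5) = 303.1 kips → bolt shear.

303.1 kips (bolt shear governs)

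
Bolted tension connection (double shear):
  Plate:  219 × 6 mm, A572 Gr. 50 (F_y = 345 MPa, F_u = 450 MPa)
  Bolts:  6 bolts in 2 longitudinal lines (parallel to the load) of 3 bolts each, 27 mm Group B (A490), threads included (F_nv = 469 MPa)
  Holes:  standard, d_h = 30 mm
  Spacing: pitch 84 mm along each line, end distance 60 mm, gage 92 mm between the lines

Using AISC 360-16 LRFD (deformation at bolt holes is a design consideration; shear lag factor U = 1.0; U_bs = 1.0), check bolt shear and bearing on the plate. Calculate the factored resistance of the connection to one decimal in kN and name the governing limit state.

743.6 kN (bearing governs)

Bolt shear: A_b = π(27)²/4 = 572.56 mm². φR_n = 0.75 × 469 × 572.56 × 6 × 2 = 2416.8 kN.
Bearing (6 mm plate, F_u = 450 MPa): end bolts L_c = 60 − 30/2 = 45, R_n = min(1.2×45×6×450, 2.4×27×6×450) = 145.8 kN/bolt; interior L_c = 84 − 30 = 54, R_n = 174.96 kN/bolt. φR_n = 0.75 × (2×145.8 + 4×174.96) = 743.6 kN.
Governing: min(2416.8, 743.6) = 743.6 kN → bearing.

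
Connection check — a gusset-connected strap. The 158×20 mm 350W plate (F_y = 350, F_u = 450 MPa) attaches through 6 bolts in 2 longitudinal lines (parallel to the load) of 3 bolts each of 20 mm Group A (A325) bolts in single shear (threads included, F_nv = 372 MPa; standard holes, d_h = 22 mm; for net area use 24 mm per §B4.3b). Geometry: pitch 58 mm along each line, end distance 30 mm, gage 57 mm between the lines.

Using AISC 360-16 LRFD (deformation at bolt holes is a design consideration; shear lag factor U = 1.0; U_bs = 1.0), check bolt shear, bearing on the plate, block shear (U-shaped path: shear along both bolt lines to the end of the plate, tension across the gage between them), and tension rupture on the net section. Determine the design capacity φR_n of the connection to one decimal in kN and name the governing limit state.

Bolt shear: A_b = π(20)²/4 = 314.16 mm². φR_n = 0.75 × 372 × 314.16 × 6 × 1 = 525.9 kN.
Bearing (20 mm plate, F_u = 450 MPa): end bolts L_c = 30 − 22/2 = 19, R_n = min(1.2×19×20×450, 2.4×20×20×450) = 205.2 kN/bolt; interior L_c = 58 − 22 = 36, R_n = 388.8 kN/bolt. φR_n = 0.75 × (2×205.2 + 4×388.8) = 1474.2 kN.
Block shear: shear path 2×[30+2×58] = 2×146 mm, A_gv = 5840, A_nv = 2×(146 − 2.5×24)×20 = 3440 mm²; tension across gage: (57 − 1×24)×20 = 660 mm². R_n = min(0.6×450×3440, 0.6×350×5840) + 1.0×450×660 = min(928.8, 1226.4) + 297 = 1225.8 kN. φR_n = 0.75 × 1225.8 = 919.4 kN.
Tension rupture (net): A_n = (158 − 2×24)×20 = 2200 mm² (U = 1.0, A_e = A_n). φR_n = 0.75 × 450 × 2200 = 742.5 kN.
Governing: min(525.9, 1474.2, 919.4, 742.5) = 525.9 kN → bolt shear.

525.9 kN (bolt shear governs)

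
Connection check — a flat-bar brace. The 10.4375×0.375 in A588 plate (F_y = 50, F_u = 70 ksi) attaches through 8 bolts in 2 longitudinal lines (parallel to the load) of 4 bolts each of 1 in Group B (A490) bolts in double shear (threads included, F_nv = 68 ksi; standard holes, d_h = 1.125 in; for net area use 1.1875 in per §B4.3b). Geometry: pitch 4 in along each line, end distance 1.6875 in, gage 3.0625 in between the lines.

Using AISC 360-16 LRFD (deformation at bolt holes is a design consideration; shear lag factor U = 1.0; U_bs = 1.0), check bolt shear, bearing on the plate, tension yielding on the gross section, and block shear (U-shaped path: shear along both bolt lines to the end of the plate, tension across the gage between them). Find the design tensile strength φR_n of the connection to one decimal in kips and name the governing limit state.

Bolt shear: A_b = π(1)²/4 = 0.7854 in². φR_n = 0.75 × 68 × 0.7854 × 8 × 2 = 640.9 kips.
Bearing (0.375 in plate, F_u = 70 ksi): end bolts L_c = 1.6875 − 1.125/2 = 1.125, R_n = min(1.2×1.125×0.375×70, 2.4×1×0.375×70) = 35.438 kips/bolt; interior L_c = 4 − 1.125 = 2.875, R_n = 63 kips/bolt. φR_n = 0.75 × (2×35.438 + 6×63) = 336.7 kips.
Tension yield (gross): A_g = 10.4375×0.375 = 3.9141 in². φR_n = 0.90 × 50 × 3.9141 = 176.1 kips.
Block shear: shear path 2×[1.6875+3×4] = 2×13.6875 in, A_gv = 10.266, A_nv = 2×(13.6875 − 3.5×1.1875)×0.375 = 7.1484 in²; tension across gage: (3.0625 − 1×1.1875)×0.375 = 0.70313 in². R_n = min(0.6×70×7.1484, 0.6×50×10.266) + 1.0×70×0.70313 = min(300.23, 307.98) + 49.219 = 349.45 kips. φR_n = 0.75 × 349.45 = 262.1 kips.
Governing: min(640.9, 336.7, 176.1, 262.1) = 176.1 kips → gross-section yield.

176.1 kips (gross-section yield governs)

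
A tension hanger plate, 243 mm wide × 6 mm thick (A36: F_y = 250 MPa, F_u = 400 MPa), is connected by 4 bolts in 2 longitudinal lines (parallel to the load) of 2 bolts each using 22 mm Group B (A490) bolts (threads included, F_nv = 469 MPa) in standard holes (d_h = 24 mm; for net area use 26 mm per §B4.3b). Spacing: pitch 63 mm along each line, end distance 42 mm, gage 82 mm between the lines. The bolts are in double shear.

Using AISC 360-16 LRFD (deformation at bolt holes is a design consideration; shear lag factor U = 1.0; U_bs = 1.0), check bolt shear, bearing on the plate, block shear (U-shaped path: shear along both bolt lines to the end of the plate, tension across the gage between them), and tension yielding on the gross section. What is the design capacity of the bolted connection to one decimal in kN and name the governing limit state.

242.6 kN (block shear governs)

Bolt shear: A_b = π(22)²/4 = 380.13 mm². φR_n = 0.75 × 469 × 380.13 × 4 × 2 = 1069.7 kN.
Bearing (6 mm plate, F_u = 400 MPa): end bolts L_c = 42 − 24/2 = 30, R_n = min(1.2×30×6×400, 2.4×22×6×400) = 86.4 kN/bolt; interior L_c = 63 − 24 = 39, R_n = 112.32 kN/bolt. φR_n = 0.75 × (2×86.4 + 2×112.32) = 298.1 kN.
Block shear: shear path 2×[42+1×63] = 2×105 mm, A_gv = 1260, A_nv = 2×(105 − 1.5×26)×6 = 792 mm²; tension across gage: (82 − 1×26)×6 = 336 mm². R_n = min(0.6×400×792, 0.6×250×1260) + 1.0×400×336 = min(190.08, 189) + 134.4 = 323.4 kN. φR_n = 0.75 × 323.4 = 242.6 kN.
Tension yield (gross): A_g = 243×6 = 1458 mm². φR_n = 0.90 × 250 × 1458 = 328.1 kN.
Governing: min(1069.7, 298.1, 242.6, 328.1) = 242.6 kN → block shear.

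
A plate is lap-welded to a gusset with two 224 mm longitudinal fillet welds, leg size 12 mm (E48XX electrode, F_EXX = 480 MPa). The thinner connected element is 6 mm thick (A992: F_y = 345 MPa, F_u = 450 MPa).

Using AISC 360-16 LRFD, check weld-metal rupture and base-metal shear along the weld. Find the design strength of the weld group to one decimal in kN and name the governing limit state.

Weld metal: throat = 0.707×12 = 8.484 mm, L = 2×224 = 448 mm. φR_n = 0.75 × 0.6 × 480 × 8.484 × 448 = 821.0 kN.
Base metal shear (6 mm plate): yield φR_n = 1.0×0.6×345×6×448 = 556.4 kN; rupture φR_n = 0.75×0.6×450×6×448 = 544.3 kN; take 544.3 kN (rupture).
Governing: min(821.0, 544.3) = 544.3 kN → base-metal shear.

544.3 kN (base-metal shear governs)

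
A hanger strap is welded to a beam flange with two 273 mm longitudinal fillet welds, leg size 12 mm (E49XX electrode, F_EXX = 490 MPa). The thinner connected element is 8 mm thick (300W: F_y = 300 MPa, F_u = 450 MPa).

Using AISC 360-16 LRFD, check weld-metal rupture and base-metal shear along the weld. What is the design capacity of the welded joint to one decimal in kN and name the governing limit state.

786.2 kN (base-metal shear governs)

Weld metal: throat = 0.707×12 = 8.484 mm, L = 2×273 = 546 mm. φR_n = 0.75 × 0.6 × 490 × 8.484 × 546 = 1021.4 kN.
Base metal shear (8 mm plate): yield φR_n = 1.0×0.6×300×8×546 = 786.2 kN; rupture φR_n = 0.75×0.6×450×8×546 = 884.5 kN; take 786.2 kN (yield).
Governing: min(1021.4, 786.2) = 786.2 kN → base-metal shear.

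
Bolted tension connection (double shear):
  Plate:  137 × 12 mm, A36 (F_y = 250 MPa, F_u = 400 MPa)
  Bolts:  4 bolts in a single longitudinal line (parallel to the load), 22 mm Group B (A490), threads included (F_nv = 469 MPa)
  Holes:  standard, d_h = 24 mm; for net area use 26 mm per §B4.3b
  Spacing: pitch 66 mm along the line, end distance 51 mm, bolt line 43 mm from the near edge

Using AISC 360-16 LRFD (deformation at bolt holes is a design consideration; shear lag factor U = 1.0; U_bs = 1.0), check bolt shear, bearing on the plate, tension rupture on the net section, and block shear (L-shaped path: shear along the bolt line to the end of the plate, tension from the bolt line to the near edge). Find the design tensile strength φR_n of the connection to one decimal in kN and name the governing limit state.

399.6 kN (net-section rupture governs)

Bolt shear: A_b = π(22)²/4 = 380.13 mm². φR_n = 0.75 × 469 × 380.13 × 4 × 2 = 1069.7 kN.
Bearing (12 mm plate, F_u = 400 MPa): end bolts L_c = 51 − 24/2 = 39, R_n = min(1.2×39×12×400, 2.4×22×12×400) = 224.64 kN/bolt; interior L_c = 66 − 24 = 42, R_n = 241.92 kN/bolt. φR_n = 0.75 × (1×224.64 + 3×241.92) = 712.8 kN.
Tension rupture (net): A_n = (137 − 1×26)×12 = 1332 mm² (U = 1.0, A_e = A_n). φR_n = 0.75 × 400 × 1332 = 399.6 kN.
Block shear: shear path 1×[51+3×66] = 1×249 mm, A_gv = 2988, A_nv = 1×(249 − 3.5×26)×12 = 1896 mm²; tension to near edge: (43 − 0.5×26)×12 = 360 mm². R_n = min(0.6×400×1896, 0.6×250×2988) + 1.0×400×360 = min(455.04, 448.2) + 144 = 592.2 kN. φR_n = 0.75 × 592.2 = 444.2 kN.
Governing: min(1069.7, 712.8, 399.6, 444.2) = 399.6 kN → net-section rupture.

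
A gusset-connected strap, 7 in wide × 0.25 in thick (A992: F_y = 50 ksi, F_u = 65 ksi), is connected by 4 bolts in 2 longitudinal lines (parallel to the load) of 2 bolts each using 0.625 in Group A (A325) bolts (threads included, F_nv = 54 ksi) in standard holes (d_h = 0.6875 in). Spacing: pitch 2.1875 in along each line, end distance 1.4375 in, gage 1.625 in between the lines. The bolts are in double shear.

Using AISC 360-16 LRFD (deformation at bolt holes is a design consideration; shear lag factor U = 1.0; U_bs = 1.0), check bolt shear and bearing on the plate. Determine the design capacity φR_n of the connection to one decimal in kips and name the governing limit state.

68.6 kips (bearing governs)

Bolt shear: A_b = π(0.625)²/4 = 0.3068 in². φR_n = 0.75 × 54 × 0.3068 × 4 × 2 = 99.4 kips.
Bearing (0.25 in plate, F_u = 65 ksi): end bolts L_c = 1.4375 − 0.6875/2 = 1.09375, R_n = min(1.2×1.09375×0.25×65, 2.4×0.625×0.25×65) = 21.328 kips/bolt; interior L_c = 2.1875 − 0.6875 = 1.5, R_n = 24.375 kips/bolt. φR_n = 0.75 × (2×21.328 + 2×24.375) = 68.6 kips.
Governing: min(99.4, 68.6) = 68.6 kips → bearing.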